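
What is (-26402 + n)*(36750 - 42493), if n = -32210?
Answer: 336608716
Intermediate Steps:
(-26402 + n)*(36750 - 42493) = (-26402 - 32210)*(36750 - 42493) = -58612*(-5743) = 336608716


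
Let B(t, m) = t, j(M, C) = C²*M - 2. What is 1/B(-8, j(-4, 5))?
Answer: -⅛ ≈ -0.12500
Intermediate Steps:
j(M, C) = -2 + M*C² (j(M, C) = M*C² - 2 = -2 + M*C²)
1/B(-8, j(-4, 5)) = 1/(-8) = -⅛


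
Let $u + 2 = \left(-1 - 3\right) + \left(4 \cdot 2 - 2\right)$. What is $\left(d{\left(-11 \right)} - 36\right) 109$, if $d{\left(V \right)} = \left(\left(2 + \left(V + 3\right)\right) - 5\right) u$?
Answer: $-3924$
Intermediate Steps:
$u = 0$ ($u = -2 + \left(\left(-1 - 3\right) + \left(4 \cdot 2 - 2\right)\right) = -2 + \left(-4 + \left(8 - 2\right)\right) = -2 + \left(-4 + 6\right) = -2 + 2 = 0$)
$d{\left(V \right)} = 0$ ($d{\left(V \right)} = \left(\left(2 + \left(V + 3\right)\right) - 5\right) 0 = \left(\left(2 + \left(3 + V\right)\right) - 5\right) 0 = \left(\left(5 + V\right) - 5\right) 0 = V 0 = 0$)
$\left(d{\left(-11 \right)} - 36\right) 109 = \left(0 - 36\right) 109 = \left(-36\right) 109 = -3924$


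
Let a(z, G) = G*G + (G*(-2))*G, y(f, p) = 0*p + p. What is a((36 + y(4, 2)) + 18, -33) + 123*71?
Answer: 7644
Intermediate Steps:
y(f, p) = p (y(f, p) = 0 + p = p)
a(z, G) = -G² (a(z, G) = G² + (-2*G)*G = G² - 2*G² = -G²)
a((36 + y(4, 2)) + 18, -33) + 123*71 = -1*(-33)² + 123*71 = -1*1089 + 8733 = -1089 + 8733 = 7644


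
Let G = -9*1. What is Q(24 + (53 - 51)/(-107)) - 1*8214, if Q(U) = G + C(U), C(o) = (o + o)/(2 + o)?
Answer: -5713702/695 ≈ -8221.2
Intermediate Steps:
C(o) = 2*o/(2 + o) (C(o) = (2*o)/(2 + o) = 2*o/(2 + o))
G = -9
Q(U) = -9 + 2*U/(2 + U)
Q(24 + (53 - 51)/(-107)) - 1*8214 = (-18 - 7*(24 + (53 - 51)/(-107)))/(2 + (24 + (53 - 51)/(-107))) - 1*8214 = (-18 - 7*(24 + 2*(-1/107)))/(2 + (24 + 2*(-1/107))) - 8214 = (-18 - 7*(24 - 2/107))/(2 + (24 - 2/107)) - 8214 = (-18 - 7*2566/107)/(2 + 2566/107) - 8214 = (-18 - 17962/107)/(2780/107) - 8214 = (107/2780)*(-19888/107) - 8214 = -4972/695 - 8214 = -5713702/695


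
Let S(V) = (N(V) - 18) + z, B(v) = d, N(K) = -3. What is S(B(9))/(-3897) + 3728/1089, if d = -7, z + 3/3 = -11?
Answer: 1618217/471537 ≈ 3.4318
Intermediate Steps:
z = -12 (z = -1 - 11 = -12)
B(v) = -7
S(V) = -33 (S(V) = (-3 - 18) - 12 = -21 - 12 = -33)
S(B(9))/(-3897) + 3728/1089 = -33/(-3897) + 3728/1089 = -33*(-1/3897) + 3728*(1/1089) = 11/1299 + 3728/1089 = 1618217/471537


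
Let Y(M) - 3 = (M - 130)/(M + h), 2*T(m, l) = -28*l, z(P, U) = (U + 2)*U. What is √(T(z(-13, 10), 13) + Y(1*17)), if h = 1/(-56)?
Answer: I*√167905707/951 ≈ 13.625*I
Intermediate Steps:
z(P, U) = U*(2 + U) (z(P, U) = (2 + U)*U = U*(2 + U))
T(m, l) = -14*l (T(m, l) = (-28*l)/2 = -14*l)
h = -1/56 ≈ -0.017857
Y(M) = 3 + (-130 + M)/(-1/56 + M) (Y(M) = 3 + (M - 130)/(M - 1/56) = 3 + (-130 + M)/(-1/56 + M))
√(T(z(-13, 10), 13) + Y(1*17)) = √(-14*13 + (-7283 + 224*(1*17))/(-1 + 56*(1*17))) = √(-182 + (-7283 + 224*17)/(-1 + 56*17)) = √(-182 + (-7283 + 3808)/(-1 + 952)) = √(-182 - 3475/951) = √(-176557/951) = I*√167905707/951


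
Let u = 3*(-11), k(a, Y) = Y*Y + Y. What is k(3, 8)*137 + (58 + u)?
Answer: 9889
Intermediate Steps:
k(a, Y) = Y + Y² (k(a, Y) = Y² + Y = Y + Y²)
u = -33
k(3, 8)*137 + (58 + u) = (8*(1 + 8))*137 + (58 - 33) = (8*9)*137 + 25 = 72*137 + 25 = 9864 + 25 = 9889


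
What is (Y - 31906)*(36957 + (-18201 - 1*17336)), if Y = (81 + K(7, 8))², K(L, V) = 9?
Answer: -33804520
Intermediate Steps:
Y = 8100 (Y = (81 + 9)² = 90² = 8100)
(Y - 31906)*(36957 + (-18201 - 1*17336)) = (8100 - 31906)*(36957 + (-18201 - 1*17336)) = -23806*(36957 + (-18201 - 17336)) = -23806*(36957 - 35537) = -23806*1420 = -33804520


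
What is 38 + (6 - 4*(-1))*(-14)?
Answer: -102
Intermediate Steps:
38 + (6 - 4*(-1))*(-14) = 38 + (6 + 4)*(-14) = 38 + 10*(-14) = 38 - 140 = -102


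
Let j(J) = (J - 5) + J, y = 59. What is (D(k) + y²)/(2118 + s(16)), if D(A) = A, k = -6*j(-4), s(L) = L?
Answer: 3559/2134 ≈ 1.6678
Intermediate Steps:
j(J) = -5 + 2*J (j(J) = (-5 + J) + J = -5 + 2*J)
k = 78 (k = -6*(-5 + 2*(-4)) = -6*(-5 - 8) = -6*(-13) = 78)
(D(k) + y²)/(2118 + s(16)) = (78 + 59²)/(2118 + 16) = (78 + 3481)/2134 = 3559*(1/2134) = 3559/2134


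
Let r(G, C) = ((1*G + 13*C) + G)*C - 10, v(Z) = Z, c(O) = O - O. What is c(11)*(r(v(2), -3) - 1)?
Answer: 0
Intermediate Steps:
c(O) = 0
r(G, C) = -10 + C*(2*G + 13*C) (r(G, C) = ((G + 13*C) + G)*C - 10 = (2*G + 13*C)*C - 10 = C*(2*G + 13*C) - 10 = -10 + C*(2*G + 13*C))
c(11)*(r(v(2), -3) - 1) = 0*((-10 + 13*(-3)² + 2*(-3)*2) - 1) = 0*((-10 + 13*9 - 12) - 1) = 0*((-10 + 117 - 12) - 1) = 0*(95 - 1) = 0*94 = 0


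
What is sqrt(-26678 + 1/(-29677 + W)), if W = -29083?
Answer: I*sqrt(23028033437890)/29380 ≈ 163.33*I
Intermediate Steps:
sqrt(-26678 + 1/(-29677 + W)) = sqrt(-26678 + 1/(-29677 - 29083)) = sqrt(-26678 + 1/(-58760)) = sqrt(-26678 - 1/58760) = sqrt(-1567599281/58760) = I*sqrt(23028033437890)/29380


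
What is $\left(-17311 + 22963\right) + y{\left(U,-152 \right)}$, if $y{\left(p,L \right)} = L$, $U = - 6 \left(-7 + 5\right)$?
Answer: $5500$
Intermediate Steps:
$U = 12$ ($U = \left(-6\right) \left(-2\right) = 12$)
$\left(-17311 + 22963\right) + y{\left(U,-152 \right)} = \left(-17311 + 22963\right) - 152 = 5652 - 152 = 5500$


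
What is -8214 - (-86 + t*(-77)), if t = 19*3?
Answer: -3739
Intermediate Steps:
t = 57
-8214 - (-86 + t*(-77)) = -8214 - (-86 + 57*(-77)) = -8214 - (-86 - 4389) = -8214 - 1*(-4475) = -8214 + 4475 = -3739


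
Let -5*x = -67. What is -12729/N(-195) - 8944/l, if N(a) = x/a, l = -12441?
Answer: 11877157771/64119 ≈ 1.8524e+5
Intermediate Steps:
x = 67/5 (x = -⅕*(-67) = 67/5 ≈ 13.400)
N(a) = 67/(5*a)
-12729/N(-195) - 8944/l = -12729/((67/5)/(-195)) - 8944/(-12441) = -12729/((67/5)*(-1/195)) - 8944*(-1/12441) = -12729/(-67/975) + 688/957 = -12729*(-975/67) + 688/957 = 12410775/67 + 688/957 = 11877157771/64119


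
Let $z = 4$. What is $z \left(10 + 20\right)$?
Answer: $120$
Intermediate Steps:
$z \left(10 + 20\right) = 4 \left(10 + 20\right) = 4 \cdot 30 = 120$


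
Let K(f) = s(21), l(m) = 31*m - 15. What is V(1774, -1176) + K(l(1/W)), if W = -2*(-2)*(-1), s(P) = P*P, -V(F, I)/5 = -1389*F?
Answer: 12320871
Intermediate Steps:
V(F, I) = 6945*F (V(F, I) = -(-6945)*F = 6945*F)
s(P) = P²
W = -4 (W = 4*(-1) = -4)
l(m) = -15 + 31*m
K(f) = 441 (K(f) = 21² = 441)
V(1774, -1176) + K(l(1/W)) = 6945*1774 + 441 = 12320430 + 441 = 12320871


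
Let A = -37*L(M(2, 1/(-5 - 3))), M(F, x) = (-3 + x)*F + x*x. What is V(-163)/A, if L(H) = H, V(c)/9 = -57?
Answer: -576/259 ≈ -2.2239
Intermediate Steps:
M(F, x) = x² + F*(-3 + x) (M(F, x) = F*(-3 + x) + x² = x² + F*(-3 + x))
V(c) = -513 (V(c) = 9*(-57) = -513)
A = 14763/64 (A = -37*((1/(-5 - 3))² - 3*2 + 2/(-5 - 3)) = -37*((1/(-8))² - 6 + 2/(-8)) = -37*((-⅛)² - 6 + 2*(-⅛)) = -37*(1/64 - 6 - ¼) = -37*(-399/64) = 14763/64 ≈ 230.67)
V(-163)/A = -513/14763/64 = -513*64/14763 = -576/259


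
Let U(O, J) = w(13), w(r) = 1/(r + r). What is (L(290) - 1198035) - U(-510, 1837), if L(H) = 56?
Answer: -31147455/26 ≈ -1.1980e+6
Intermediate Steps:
w(r) = 1/(2*r)
U(O, J) = 1/26 (U(O, J) = (½)/13 = (½)*(1/13) = 1/26)
(L(290) - 1198035) - U(-510, 1837) = (56 - 1198035) - 1*1/26 = -1197979 - 1/26 = -31147455/26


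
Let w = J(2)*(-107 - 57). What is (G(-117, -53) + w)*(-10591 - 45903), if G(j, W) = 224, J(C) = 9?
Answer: 70730488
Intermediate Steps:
w = -1476 (w = 9*(-107 - 57) = 9*(-164) = -1476)
(G(-117, -53) + w)*(-10591 - 45903) = (224 - 1476)*(-10591 - 45903) = -1252*(-56494) = 70730488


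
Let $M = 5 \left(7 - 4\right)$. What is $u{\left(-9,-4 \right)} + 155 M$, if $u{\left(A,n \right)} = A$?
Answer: $2316$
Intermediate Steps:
$M = 15$ ($M = 5 \cdot 3 = 15$)
$u{\left(-9,-4 \right)} + 155 M = -9 + 155 \cdot 15 = -9 + 2325 = 2316$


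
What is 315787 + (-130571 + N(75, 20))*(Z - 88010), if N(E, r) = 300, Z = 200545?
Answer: -14659731198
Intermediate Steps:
315787 + (-130571 + N(75, 20))*(Z - 88010) = 315787 + (-130571 + 300)*(200545 - 88010) = 315787 - 130271*112535 = 315787 - 14660046985 = -14659731198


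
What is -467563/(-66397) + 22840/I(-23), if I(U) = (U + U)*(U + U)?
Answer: 626467697/35124013 ≈ 17.836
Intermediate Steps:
I(U) = 4*U² (I(U) = (2*U)*(2*U) = 4*U²)
-467563/(-66397) + 22840/I(-23) = -467563/(-66397) + 22840/((4*(-23)²)) = -467563*(-1/66397) + 22840/((4*529)) = 467563/66397 + 22840/2116 = 467563/66397 + 22840*(1/2116) = 467563/66397 + 5710/529 = 626467697/35124013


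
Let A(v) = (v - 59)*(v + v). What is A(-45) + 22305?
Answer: 31665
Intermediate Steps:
A(v) = 2*v*(-59 + v) (A(v) = (-59 + v)*(2*v) = 2*v*(-59 + v))
A(-45) + 22305 = 2*(-45)*(-59 - 45) + 22305 = 2*(-45)*(-104) + 22305 = 9360 + 22305 = 31665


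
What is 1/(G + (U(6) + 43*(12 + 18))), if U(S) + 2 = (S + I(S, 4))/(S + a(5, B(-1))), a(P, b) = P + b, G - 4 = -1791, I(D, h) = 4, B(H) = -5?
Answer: -3/1492 ≈ -0.0020107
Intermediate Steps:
G = -1787 (G = 4 - 1791 = -1787)
U(S) = -2 + (4 + S)/S (U(S) = -2 + (S + 4)/(S + (5 - 5)) = -2 + (4 + S)/(S + 0) = -2 + (4 + S)/S)
1/(G + (U(6) + 43*(12 + 18))) = 1/(-1787 + ((4 - 1*6)/6 + 43*(12 + 18))) = 1/(-1787 + ((4 - 6)/6 + 43*30)) = 1/(-1787 + ((1/6)*(-2) + 1290)) = 1/(-1787 + (-1/3 + 1290)) = 1/(-1787 + 3869/3) = 1/(-1492/3) = -3/1492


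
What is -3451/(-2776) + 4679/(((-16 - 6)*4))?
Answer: -396413/7634 ≈ -51.927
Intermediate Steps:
-3451/(-2776) + 4679/(((-16 - 6)*4)) = -3451*(-1/2776) + 4679/((-22*4)) = 3451/2776 + 4679/(-88) = 3451/2776 + 4679*(-1/88) = 3451/2776 - 4679/88 = -396413/7634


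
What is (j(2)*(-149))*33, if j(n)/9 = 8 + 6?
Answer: -619542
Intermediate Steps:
j(n) = 126 (j(n) = 9*(8 + 6) = 9*14 = 126)
(j(2)*(-149))*33 = (126*(-149))*33 = -18774*33 = -619542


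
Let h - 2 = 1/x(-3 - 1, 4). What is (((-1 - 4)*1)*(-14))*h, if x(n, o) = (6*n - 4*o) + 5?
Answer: 138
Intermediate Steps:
x(n, o) = 5 - 4*o + 6*n (x(n, o) = (-4*o + 6*n) + 5 = 5 - 4*o + 6*n)
h = 69/35 (h = 2 + 1/(5 - 4*4 + 6*(-3 - 1)) = 2 + 1/(5 - 16 + 6*(-4)) = 2 + 1/(5 - 16 - 24) = 2 + 1/(-35) = 2 - 1/35 = 69/35 ≈ 1.9714)
(((-1 - 4)*1)*(-14))*h = (((-1 - 4)*1)*(-14))*(69/35) = (-5*1*(-14))*(69/35) = -5*(-14)*(69/35) = 70*(69/35) = 138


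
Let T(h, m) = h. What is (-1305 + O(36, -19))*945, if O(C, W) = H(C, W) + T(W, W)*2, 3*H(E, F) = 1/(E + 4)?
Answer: -10153017/8 ≈ -1.2691e+6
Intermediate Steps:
H(E, F) = 1/(3*(4 + E)) (H(E, F) = 1/(3*(E + 4)) = 1/(3*(4 + E)))
O(C, W) = 2*W + 1/(3*(4 + C)) (O(C, W) = 1/(3*(4 + C)) + W*2 = 1/(3*(4 + C)) + 2*W = 2*W + 1/(3*(4 + C)))
(-1305 + O(36, -19))*945 = (-1305 + (1 + 6*(-19)*(4 + 36))/(3*(4 + 36)))*945 = (-1305 + (⅓)*(1 + 6*(-19)*40)/40)*945 = (-1305 + (⅓)*(1/40)*(1 - 4560))*945 = (-1305 + (⅓)*(1/40)*(-4559))*945 = (-1305 - 4559/120)*945 = -161159/120*945 = -10153017/8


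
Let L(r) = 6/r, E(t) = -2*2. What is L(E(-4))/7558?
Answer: -3/15116 ≈ -0.00019847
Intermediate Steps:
E(t) = -4
L(E(-4))/7558 = (6/(-4))/7558 = (6*(-¼))/7558 = (1/7558)*(-3/2) = -3/15116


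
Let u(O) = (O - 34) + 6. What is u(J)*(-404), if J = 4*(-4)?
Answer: 17776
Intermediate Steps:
J = -16
u(O) = -28 + O (u(O) = (-34 + O) + 6 = -28 + O)
u(J)*(-404) = (-28 - 16)*(-404) = -44*(-404) = 17776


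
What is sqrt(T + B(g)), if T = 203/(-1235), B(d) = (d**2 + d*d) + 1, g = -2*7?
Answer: 4*sqrt(37447670)/1235 ≈ 19.820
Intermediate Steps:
g = -14
B(d) = 1 + 2*d**2 (B(d) = (d**2 + d**2) + 1 = 2*d**2 + 1 = 1 + 2*d**2)
T = -203/1235 (T = 203*(-1/1235) = -203/1235 ≈ -0.16437)
sqrt(T + B(g)) = sqrt(-203/1235 + (1 + 2*(-14)**2)) = sqrt(-203/1235 + (1 + 2*196)) = sqrt(-203/1235 + (1 + 392)) = sqrt(-203/1235 + 393) = sqrt(485152/1235) = 4*sqrt(37447670)/1235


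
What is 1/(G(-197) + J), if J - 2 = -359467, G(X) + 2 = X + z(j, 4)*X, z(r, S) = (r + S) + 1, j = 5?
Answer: -1/361634 ≈ -2.7652e-6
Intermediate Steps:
z(r, S) = 1 + S + r (z(r, S) = (S + r) + 1 = 1 + S + r)
G(X) = -2 + 11*X (G(X) = -2 + (X + (1 + 4 + 5)*X) = -2 + (X + 10*X) = -2 + 11*X)
J = -359465 (J = 2 - 359467 = -359465)
1/(G(-197) + J) = 1/((-2 + 11*(-197)) - 359465) = 1/((-2 - 2167) - 359465) = 1/(-2169 - 359465) = 1/(-361634) = -1/361634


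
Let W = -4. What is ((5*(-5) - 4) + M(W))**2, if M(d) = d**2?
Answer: 169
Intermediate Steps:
((5*(-5) - 4) + M(W))**2 = ((5*(-5) - 4) + (-4)**2)**2 = ((-25 - 4) + 16)**2 = (-29 + 16)**2 = (-13)**2 = 169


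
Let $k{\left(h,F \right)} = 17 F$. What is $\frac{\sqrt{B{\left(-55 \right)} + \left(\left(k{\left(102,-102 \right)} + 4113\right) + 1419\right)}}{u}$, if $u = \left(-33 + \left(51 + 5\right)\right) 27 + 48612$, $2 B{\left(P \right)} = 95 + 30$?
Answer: $\frac{\sqrt{15442}}{98466} \approx 0.001262$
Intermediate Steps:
$B{\left(P \right)} = \frac{125}{2}$ ($B{\left(P \right)} = \frac{95 + 30}{2} = \frac{1}{2} \cdot 125 = \frac{125}{2}$)
$u = 49233$ ($u = \left(-33 + 56\right) 27 + 48612 = 23 \cdot 27 + 48612 = 621 + 48612 = 49233$)
$\frac{\sqrt{B{\left(-55 \right)} + \left(\left(k{\left(102,-102 \right)} + 4113\right) + 1419\right)}}{u} = \frac{\sqrt{\frac{125}{2} + \left(\left(17 \left(-102\right) + 4113\right) + 1419\right)}}{49233} = \sqrt{\frac{125}{2} + \left(\left(-1734 + 4113\right) + 1419\right)} \frac{1}{49233} = \sqrt{\frac{125}{2} + \left(2379 + 1419\right)} \frac{1}{49233} = \sqrt{\frac{125}{2} + 3798} \cdot \frac{1}{49233} = \sqrt{\frac{7721}{2}} \cdot \frac{1}{49233} = \frac{\sqrt{15442}}{2} \cdot \frac{1}{49233} = \frac{\sqrt{15442}}{98466}$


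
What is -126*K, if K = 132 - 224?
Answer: 11592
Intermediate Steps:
K = -92
-126*K = -126*(-92) = 11592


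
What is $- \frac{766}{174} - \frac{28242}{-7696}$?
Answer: $- \frac{245257}{334776} \approx -0.7326$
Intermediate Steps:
$- \frac{766}{174} - \frac{28242}{-7696} = \left(-766\right) \frac{1}{174} - - \frac{14121}{3848} = - \frac{383}{87} + \frac{14121}{3848} = - \frac{245257}{334776}$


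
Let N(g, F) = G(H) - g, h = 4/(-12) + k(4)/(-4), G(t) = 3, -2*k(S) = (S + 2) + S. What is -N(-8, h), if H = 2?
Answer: -11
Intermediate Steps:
k(S) = -1 - S (k(S) = -((S + 2) + S)/2 = -((2 + S) + S)/2 = -(2 + 2*S)/2 = -1 - S)
h = 11/12 (h = 4/(-12) + (-1 - 1*4)/(-4) = 4*(-1/12) + (-1 - 4)*(-¼) = -⅓ - 5*(-¼) = -⅓ + 5/4 = 11/12 ≈ 0.91667)
N(g, F) = 3 - g
-N(-8, h) = -(3 - 1*(-8)) = -(3 + 8) = -1*11 = -11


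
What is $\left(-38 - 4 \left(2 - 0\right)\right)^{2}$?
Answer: $2116$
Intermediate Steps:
$\left(-38 - 4 \left(2 - 0\right)\right)^{2} = \left(-38 - 4 \left(2 + 0\right)\right)^{2} = \left(-38 - 8\right)^{2} = \left(-46\right)^{2} = 2116$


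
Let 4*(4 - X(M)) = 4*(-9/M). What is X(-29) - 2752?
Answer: -79701/29 ≈ -2748.3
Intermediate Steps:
X(M) = 4 + 9/M (X(M) = 4 - (-9)/M = 4 + 9/M)
X(-29) - 2752 = (4 + 9/(-29)) - 2752 = (4 + 9*(-1/29)) - 2752 = (4 - 9/29) - 2752 = 107/29 - 2752 = -79701/29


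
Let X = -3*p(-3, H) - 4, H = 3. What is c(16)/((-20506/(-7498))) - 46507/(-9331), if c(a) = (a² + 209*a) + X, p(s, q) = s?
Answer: 126586654266/95670743 ≈ 1323.1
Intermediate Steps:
X = 5 (X = -3*(-3) - 4 = 9 - 4 = 5)
c(a) = 5 + a² + 209*a (c(a) = (a² + 209*a) + 5 = 5 + a² + 209*a)
c(16)/((-20506/(-7498))) - 46507/(-9331) = (5 + 16² + 209*16)/((-20506/(-7498))) - 46507/(-9331) = (5 + 256 + 3344)/((-20506*(-1/7498))) - 46507*(-1/9331) = 3605/(10253/3749) + 46507/9331 = 3605*(3749/10253) + 46507/9331 = 13515145/10253 + 46507/9331 = 126586654266/95670743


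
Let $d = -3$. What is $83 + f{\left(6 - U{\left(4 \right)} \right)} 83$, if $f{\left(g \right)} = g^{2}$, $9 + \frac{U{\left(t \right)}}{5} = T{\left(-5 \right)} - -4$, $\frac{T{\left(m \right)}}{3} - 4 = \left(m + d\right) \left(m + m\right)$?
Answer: $125366686$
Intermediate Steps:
$T{\left(m \right)} = 12 + 6 m \left(-3 + m\right)$ ($T{\left(m \right)} = 12 + 3 \left(m - 3\right) \left(m + m\right) = 12 + 3 \left(-3 + m\right) 2 m = 12 + 3 \cdot 2 m \left(-3 + m\right) = 12 + 6 m \left(-3 + m\right)$)
$U{\left(t \right)} = 1235$ ($U{\left(t \right)} = -45 + 5 \left(\left(12 - -90 + 6 \left(-5\right)^{2}\right) - -4\right) = -45 + 5 \left(\left(12 + 90 + 6 \cdot 25\right) + 4\right) = -45 + 5 \left(\left(12 + 90 + 150\right) + 4\right) = -45 + 5 \left(252 + 4\right) = -45 + 5 \cdot 256 = -45 + 1280 = 1235$)
$83 + f{\left(6 - U{\left(4 \right)} \right)} 83 = 83 + \left(6 - 1235\right)^{2} \cdot 83 = 83 + \left(-1229\right)^{2} \cdot 83 = 83 + 1510441 \cdot 83 = 83 + 125366603 = 125366686$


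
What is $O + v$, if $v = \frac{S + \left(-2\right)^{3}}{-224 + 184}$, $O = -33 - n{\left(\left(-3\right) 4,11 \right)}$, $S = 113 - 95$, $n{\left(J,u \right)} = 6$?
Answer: $- \frac{157}{4} \approx -39.25$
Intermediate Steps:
$S = 18$
$O = -39$ ($O = -33 - 6 = -39$)
$v = - \frac{1}{4}$ ($v = \frac{18 + \left(-2\right)^{3}}{-224 + 184} = \frac{18 - 8}{-40} = 10 \left(- \frac{1}{40}\right) = - \frac{1}{4} \approx -0.25$)
$O + v = -39 - \frac{1}{4} = - \frac{157}{4}$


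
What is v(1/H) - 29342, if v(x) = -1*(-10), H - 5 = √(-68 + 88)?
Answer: -29332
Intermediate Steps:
H = 5 + 2*√5 (H = 5 + √(-68 + 88) = 5 + √20 = 5 + 2*√5 ≈ 9.4721)
v(x) = 10
v(1/H) - 29342 = 10 - 29342 = -29332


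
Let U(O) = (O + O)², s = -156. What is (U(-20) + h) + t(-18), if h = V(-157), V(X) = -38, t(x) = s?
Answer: 1406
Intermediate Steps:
t(x) = -156
h = -38
U(O) = 4*O² (U(O) = (2*O)² = 4*O²)
(U(-20) + h) + t(-18) = (4*(-20)² - 38) - 156 = (4*400 - 38) - 156 = (1600 - 38) - 156 = 1562 - 156 = 1406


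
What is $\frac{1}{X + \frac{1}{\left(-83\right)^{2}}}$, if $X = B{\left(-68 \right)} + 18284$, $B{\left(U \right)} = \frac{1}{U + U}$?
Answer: $\frac{936904}{17130345983} \approx 5.4693 \cdot 10^{-5}$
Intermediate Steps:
$B{\left(U \right)} = \frac{1}{2 U}$
$X = \frac{2486623}{136}$ ($X = \frac{1}{2 \left(-68\right)} + 18284 = \frac{1}{2} \left(- \frac{1}{68}\right) + 18284 = - \frac{1}{136} + 18284 = \frac{2486623}{136} \approx 18284.0$)
$\frac{1}{X + \frac{1}{\left(-83\right)^{2}}} = \frac{1}{\frac{2486623}{136} + \frac{1}{\left(-83\right)^{2}}} = \frac{1}{\frac{2486623}{136} + \frac{1}{6889}} = \frac{1}{\frac{17130345983}{936904}} = \frac{936904}{17130345983}$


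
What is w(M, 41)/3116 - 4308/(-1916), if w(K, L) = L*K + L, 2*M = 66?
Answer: 49069/18202 ≈ 2.6958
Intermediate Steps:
M = 33 (M = (½)*66 = 33)
w(K, L) = L + K*L (w(K, L) = K*L + L = L + K*L)
w(M, 41)/3116 - 4308/(-1916) = (41*(1 + 33))/3116 - 4308/(-1916) = (41*34)*(1/3116) - 4308*(-1/1916) = 1394*(1/3116) + 1077/479 = 17/38 + 1077/479 = 49069/18202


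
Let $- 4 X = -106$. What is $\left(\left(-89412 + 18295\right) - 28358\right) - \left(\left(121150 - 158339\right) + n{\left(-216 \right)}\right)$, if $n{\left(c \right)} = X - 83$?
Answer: $- \frac{124459}{2} \approx -62230.0$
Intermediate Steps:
$X = \frac{53}{2}$ ($X = \left(- \frac{1}{4}\right) \left(-106\right) = \frac{53}{2} \approx 26.5$)
$n{\left(c \right)} = - \frac{113}{2}$ ($n{\left(c \right)} = \frac{53}{2} - 83 = - \frac{113}{2}$)
$\left(\left(-89412 + 18295\right) - 28358\right) - \left(\left(121150 - 158339\right) + n{\left(-216 \right)}\right) = \left(\left(-89412 + 18295\right) - 28358\right) - \left(\left(121150 - 158339\right) - \frac{113}{2}\right) = \left(-71117 - 28358\right) - \left(-37189 - \frac{113}{2}\right) = -99475 - - \frac{74491}{2} = -99475 + \frac{74491}{2} = - \frac{124459}{2}$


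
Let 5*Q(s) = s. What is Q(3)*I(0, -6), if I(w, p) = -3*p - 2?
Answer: 48/5 ≈ 9.6000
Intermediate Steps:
Q(s) = s/5
I(w, p) = -2 - 3*p
Q(3)*I(0, -6) = ((⅕)*3)*(-2 - 3*(-6)) = 3*(-2 + 18)/5 = (⅗)*16 = 48/5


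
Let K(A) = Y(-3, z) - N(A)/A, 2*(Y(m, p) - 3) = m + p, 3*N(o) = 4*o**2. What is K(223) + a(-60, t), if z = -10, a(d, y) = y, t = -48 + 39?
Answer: -1859/6 ≈ -309.83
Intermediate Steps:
t = -9
N(o) = 4*o**2/3 (N(o) = (4*o**2)/3 = 4*o**2/3)
Y(m, p) = 3 + m/2 + p/2 (Y(m, p) = 3 + (m + p)/2 = 3 + (m/2 + p/2) = 3 + m/2 + p/2)
K(A) = -7/2 - 4*A/3 (K(A) = (3 + (1/2)*(-3) + (1/2)*(-10)) - 4*A**2/3/A = (3 - 3/2 - 5) - 4*A/3 = -7/2 - 4*A/3)
K(223) + a(-60, t) = (-7/2 - 4/3*223) - 9 = (-7/2 - 892/3) - 9 = -1805/6 - 9 = -1859/6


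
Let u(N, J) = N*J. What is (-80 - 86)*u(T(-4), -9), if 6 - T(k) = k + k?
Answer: 20916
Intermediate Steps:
T(k) = 6 - 2*k (T(k) = 6 - (k + k) = 6 - 2*k)
u(N, J) = J*N
(-80 - 86)*u(T(-4), -9) = (-80 - 86)*(-9*(6 - 2*(-4))) = -(-1494)*(6 + 8) = -(-1494)*14 = -166*(-126) = 20916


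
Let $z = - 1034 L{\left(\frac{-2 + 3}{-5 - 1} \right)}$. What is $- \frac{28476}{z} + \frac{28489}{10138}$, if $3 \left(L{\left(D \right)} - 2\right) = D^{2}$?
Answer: $\frac{2683627939}{162481726} \approx 16.516$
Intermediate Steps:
$L{\left(D \right)} = 2 + \frac{D^{2}}{3}$
$z = - \frac{112189}{54}$ ($z = - 1034 \left(2 + \frac{\left(\frac{-2 + 3}{-5 - 1}\right)^{2}}{3}\right) = - 1034 \left(2 + \frac{\left(1 \frac{1}{-6}\right)^{2}}{3}\right) = - 1034 \left(2 + \frac{\left(1 \left(- \frac{1}{6}\right)\right)^{2}}{3}\right) = - 1034 \left(2 + \frac{\left(- \frac{1}{6}\right)^{2}}{3}\right) = - 1034 \left(2 + \frac{1}{3} \cdot \frac{1}{36}\right) = - 1034 \left(2 + \frac{1}{108}\right) = \left(-1034\right) \frac{217}{108} = - \frac{112189}{54} \approx -2077.6$)
$- \frac{28476}{z} + \frac{28489}{10138} = - \frac{28476}{- \frac{112189}{54}} + \frac{28489}{10138} = \left(-28476\right) \left(- \frac{54}{112189}\right) + 28489 \cdot \frac{1}{10138} = \frac{219672}{16027} + \frac{28489}{10138} = \frac{2683627939}{162481726}$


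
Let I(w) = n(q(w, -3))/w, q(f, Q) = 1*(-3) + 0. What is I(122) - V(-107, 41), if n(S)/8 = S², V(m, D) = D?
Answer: -2465/61 ≈ -40.410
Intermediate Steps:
q(f, Q) = -3 (q(f, Q) = -3 + 0 = -3)
n(S) = 8*S²
I(w) = 72/w (I(w) = (8*(-3)²)/w = (8*9)/w = 72/w)
I(122) - V(-107, 41) = 72/122 - 1*41 = 72*(1/122) - 41 = 36/61 - 41 = -2465/61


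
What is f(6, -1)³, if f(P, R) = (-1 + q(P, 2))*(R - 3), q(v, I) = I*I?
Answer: -1728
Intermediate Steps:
q(v, I) = I²
f(P, R) = -9 + 3*R (f(P, R) = (-1 + 2²)*(R - 3) = (-1 + 4)*(-3 + R) = 3*(-3 + R) = -9 + 3*R)
f(6, -1)³ = (-9 + 3*(-1))³ = (-9 - 3)³ = (-12)³ = -1728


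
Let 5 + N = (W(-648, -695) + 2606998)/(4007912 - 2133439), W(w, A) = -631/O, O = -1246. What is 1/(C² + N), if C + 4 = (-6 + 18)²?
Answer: 2335593358/45769200170149 ≈ 5.1030e-5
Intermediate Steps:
W(w, A) = 631/1246 (W(w, A) = -631/(-1246) = -631*(-1/1246) = 631/1246)
C = 140 (C = -4 + (-6 + 18)² = -4 + 12² = -4 + 144 = 140)
N = -8429646651/2335593358 (N = -5 + (631/1246 + 2606998)/(4007912 - 2133439) = -5 + (3248320139/1246)/1874473 = -5 + (3248320139/1246)*(1/1874473) = -5 + 3248320139/2335593358 = -8429646651/2335593358 ≈ -3.6092)
1/(C² + N) = 1/(140² - 8429646651/2335593358) = 1/(19600 - 8429646651/2335593358) = 1/(45769200170149/2335593358) = 2335593358/45769200170149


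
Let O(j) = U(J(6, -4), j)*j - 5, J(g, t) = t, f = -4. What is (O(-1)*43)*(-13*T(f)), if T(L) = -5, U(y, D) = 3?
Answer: -22360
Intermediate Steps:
O(j) = -5 + 3*j (O(j) = 3*j - 5 = -5 + 3*j)
(O(-1)*43)*(-13*T(f)) = ((-5 + 3*(-1))*43)*(-13*(-5)) = ((-5 - 3)*43)*65 = -8*43*65 = -344*65 = -22360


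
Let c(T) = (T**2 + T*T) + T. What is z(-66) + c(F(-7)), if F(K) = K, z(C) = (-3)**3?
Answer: 64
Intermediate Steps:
z(C) = -27
c(T) = T + 2*T**2 (c(T) = (T**2 + T**2) + T = 2*T**2 + T = T + 2*T**2)
z(-66) + c(F(-7)) = -27 - 7*(1 + 2*(-7)) = -27 - 7*(1 - 14) = -27 - 7*(-13) = -27 + 91 = 64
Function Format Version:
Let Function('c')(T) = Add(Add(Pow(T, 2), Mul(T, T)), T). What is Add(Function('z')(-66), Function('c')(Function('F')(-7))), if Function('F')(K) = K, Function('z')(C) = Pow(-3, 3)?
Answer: 64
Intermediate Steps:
Function('z')(C) = -27
Function('c')(T) = Add(T, Mul(2, Pow(T, 2))) (Function('c')(T) = Add(Add(Pow(T, 2), Pow(T, 2)), T) = Add(Mul(2, Pow(T, 2)), T) = Add(T, Mul(2, Pow(T, 2))))
Add(Function('z')(-66), Function('c')(Function('F')(-7))) = Add(-27, Mul(-7, Add(1, Mul(2, -7)))) = Add(-27, Mul(-7, Add(1, -14))) = Add(-27, Mul(-7, -13)) = Add(-27, 91) = 64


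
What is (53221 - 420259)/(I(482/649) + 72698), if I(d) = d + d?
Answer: -39701277/7863661 ≈ -5.0487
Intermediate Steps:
I(d) = 2*d
(53221 - 420259)/(I(482/649) + 72698) = (53221 - 420259)/(2*(482/649) + 72698) = -367038/(2*(482*(1/649)) + 72698) = -367038/(2*(482/649) + 72698) = -367038/(964/649 + 72698) = -367038/47181966/649 = -367038*649/47181966 = -39701277/7863661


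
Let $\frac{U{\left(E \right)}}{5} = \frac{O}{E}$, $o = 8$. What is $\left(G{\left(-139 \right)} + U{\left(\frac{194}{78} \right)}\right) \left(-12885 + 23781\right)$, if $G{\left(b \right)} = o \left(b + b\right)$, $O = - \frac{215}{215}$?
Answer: $- \frac{2352697008}{97} \approx -2.4255 \cdot 10^{7}$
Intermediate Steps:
$O = -1$ ($O = \left(-215\right) \frac{1}{215} = -1$)
$G{\left(b \right)} = 16 b$ ($G{\left(b \right)} = 8 \left(b + b\right) = 8 \cdot 2 b = 16 b$)
$U{\left(E \right)} = - \frac{5}{E}$ ($U{\left(E \right)} = 5 \left(- \frac{1}{E}\right) = - \frac{5}{E}$)
$\left(G{\left(-139 \right)} + U{\left(\frac{194}{78} \right)}\right) \left(-12885 + 23781\right) = \left(16 \left(-139\right) - \frac{5}{194 \cdot \frac{1}{78}}\right) \left(-12885 + 23781\right) = \left(-2224 - \frac{5}{194 \cdot \frac{1}{78}}\right) 10896 = \left(-2224 - \frac{5}{\frac{97}{39}}\right) 10896 = \left(-2224 - \frac{195}{97}\right) 10896 = \left(- \frac{215923}{97}\right) 10896 = - \frac{2352697008}{97}$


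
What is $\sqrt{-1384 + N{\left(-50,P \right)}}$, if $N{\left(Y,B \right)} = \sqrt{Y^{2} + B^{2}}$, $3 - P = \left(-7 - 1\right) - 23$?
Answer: $\sqrt{-1384 + 2 \sqrt{914}} \approx 36.38 i$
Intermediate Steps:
$P = 34$ ($P = 3 - \left(\left(-7 - 1\right) - 23\right) = 3 - \left(-8 - 23\right) = 3 - -31 = 3 + 31 = 34$)
$N{\left(Y,B \right)} = \sqrt{B^{2} + Y^{2}}$
$\sqrt{-1384 + N{\left(-50,P \right)}} = \sqrt{-1384 + \sqrt{34^{2} + \left(-50\right)^{2}}} = \sqrt{-1384 + \sqrt{1156 + 2500}} = \sqrt{-1384 + \sqrt{3656}} = \sqrt{-1384 + 2 \sqrt{914}}$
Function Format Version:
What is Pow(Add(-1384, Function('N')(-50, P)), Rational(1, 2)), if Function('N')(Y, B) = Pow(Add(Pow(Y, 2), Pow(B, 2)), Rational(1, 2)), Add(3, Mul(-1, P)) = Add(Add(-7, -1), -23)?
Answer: Pow(Add(-1384, Mul(2, Pow(914, Rational(1, 2)))), Rational(1, 2)) ≈ Mul(36.380, I)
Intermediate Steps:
P = 34 (P = Add(3, Mul(-1, Add(Add(-7, -1), -23))) = Add(3, Mul(-1, Add(-8, -23))) = Add(3, Mul(-1, -31)) = Add(3, 31) = 34)
Function('N')(Y, B) = Pow(Add(Pow(B, 2), Pow(Y, 2)), Rational(1, 2))
Pow(Add(-1384, Function('N')(-50, P)), Rational(1, 2)) = Pow(Add(-1384, Pow(Add(Pow(34, 2), Pow(-50, 2)), Rational(1, 2))), Rational(1, 2)) = Pow(Add(-1384, Pow(Add(1156, 2500), Rational(1, 2))), Rational(1, 2)) = Pow(Add(-1384, Pow(3656, Rational(1, 2))), Rational(1, 2)) = Pow(Add(-1384, Mul(2, Pow(914, Rational(1, 2)))), Rational(1, 2))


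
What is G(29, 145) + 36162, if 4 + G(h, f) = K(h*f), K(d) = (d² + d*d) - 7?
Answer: 35400201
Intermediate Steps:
K(d) = -7 + 2*d² (K(d) = (d² + d²) - 7 = 2*d² - 7 = -7 + 2*d²)
G(h, f) = -11 + 2*f²*h² (G(h, f) = -4 + (-7 + 2*(h*f)²) = -4 + (-7 + 2*(f*h)²) = -4 + (-7 + 2*(f²*h²)) = -4 + (-7 + 2*f²*h²) = -11 + 2*f²*h²)
G(29, 145) + 36162 = (-11 + 2*145²*29²) + 36162 = (-11 + 2*21025*841) + 36162 = (-11 + 35364050) + 36162 = 35364039 + 36162 = 35400201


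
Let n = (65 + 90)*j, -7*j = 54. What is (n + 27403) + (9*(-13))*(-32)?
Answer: 209659/7 ≈ 29951.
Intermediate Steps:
j = -54/7 (j = -⅐*54 = -54/7 ≈ -7.7143)
n = -8370/7 (n = (65 + 90)*(-54/7) = 155*(-54/7) = -8370/7 ≈ -1195.7)
(n + 27403) + (9*(-13))*(-32) = (-8370/7 + 27403) + (9*(-13))*(-32) = 183451/7 - 117*(-32) = 183451/7 + 3744 = 209659/7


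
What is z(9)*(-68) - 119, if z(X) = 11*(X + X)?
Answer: -13583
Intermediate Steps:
z(X) = 22*X (z(X) = 11*(2*X) = 22*X)
z(9)*(-68) - 119 = (22*9)*(-68) - 119 = 198*(-68) - 119 = -13464 - 119 = -13583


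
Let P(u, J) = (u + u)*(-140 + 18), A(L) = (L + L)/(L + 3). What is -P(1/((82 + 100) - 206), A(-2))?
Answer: -61/6 ≈ -10.167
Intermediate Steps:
A(L) = 2*L/(3 + L) (A(L) = (2*L)/(3 + L) = 2*L/(3 + L))
P(u, J) = -244*u (P(u, J) = (2*u)*(-122) = -244*u)
-P(1/((82 + 100) - 206), A(-2)) = -(-244)/((82 + 100) - 206) = -(-244)/(182 - 206) = -(-244)/(-24) = -(-244)*(-1)/24 = -1*61/6 = -61/6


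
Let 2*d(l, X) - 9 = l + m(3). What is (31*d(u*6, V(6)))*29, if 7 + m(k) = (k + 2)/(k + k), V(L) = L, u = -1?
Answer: -17081/12 ≈ -1423.4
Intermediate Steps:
m(k) = -7 + (2 + k)/(2*k) (m(k) = -7 + (k + 2)/(k + k) = -7 + (2 + k)/((2*k)) = -7 + (2 + k)*(1/(2*k)) = -7 + (2 + k)/(2*k))
d(l, X) = 17/12 + l/2 (d(l, X) = 9/2 + (l + (-13/2 + 1/3))/2 = 9/2 + (l - 37/6)/2 = 9/2 + (-37/6 + l)/2 = 9/2 + (-37/12 + l/2) = 17/12 + l/2)
(31*d(u*6, V(6)))*29 = (31*(17/12 + (-1*6)/2))*29 = (31*(17/12 + (1/2)*(-6)))*29 = (31*(17/12 - 3))*29 = (31*(-19/12))*29 = -589/12*29 = -17081/12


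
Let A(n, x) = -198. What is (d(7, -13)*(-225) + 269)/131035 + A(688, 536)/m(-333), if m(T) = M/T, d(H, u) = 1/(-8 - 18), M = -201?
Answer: -74876584307/228262970 ≈ -328.03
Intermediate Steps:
d(H, u) = -1/26 (d(H, u) = 1/(-26) = -1/26)
m(T) = -201/T
(d(7, -13)*(-225) + 269)/131035 + A(688, 536)/m(-333) = (-1/26*(-225) + 269)/131035 - 198/((-201/(-333))) = (225/26 + 269)*(1/131035) - 198/((-201*(-1/333))) = (7219/26)*(1/131035) - 198/67/111 = 7219/3406910 - 198*111/67 = 7219/3406910 - 21978/67 = -74876584307/228262970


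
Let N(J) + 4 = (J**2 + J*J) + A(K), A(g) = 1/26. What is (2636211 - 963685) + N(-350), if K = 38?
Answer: 49855573/26 ≈ 1.9175e+6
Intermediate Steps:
A(g) = 1/26
N(J) = -103/26 + 2*J**2 (N(J) = -4 + ((J**2 + J*J) + 1/26) = -4 + ((J**2 + J**2) + 1/26) = -4 + (2*J**2 + 1/26) = -4 + (1/26 + 2*J**2) = -103/26 + 2*J**2)
(2636211 - 963685) + N(-350) = (2636211 - 963685) + (-103/26 + 2*(-350)**2) = 1672526 + (-103/26 + 2*122500) = 1672526 + (-103/26 + 245000) = 1672526 + 6369897/26 = 49855573/26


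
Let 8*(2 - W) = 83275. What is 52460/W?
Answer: -419680/83259 ≈ -5.0407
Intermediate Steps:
W = -83259/8 (W = 2 - ⅛*83275 = 2 - 83275/8 = -83259/8 ≈ -10407.)
52460/W = 52460/(-83259/8) = 52460*(-8/83259) = -419680/83259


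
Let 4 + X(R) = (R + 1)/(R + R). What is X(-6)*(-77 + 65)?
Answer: 43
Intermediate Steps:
X(R) = -4 + (1 + R)/(2*R) (X(R) = -4 + (R + 1)/(R + R) = -4 + (1 + R)/((2*R)) = -4 + (1 + R)*(1/(2*R)) = -4 + (1 + R)/(2*R))
X(-6)*(-77 + 65) = ((½)*(1 - 7*(-6))/(-6))*(-77 + 65) = ((½)*(-⅙)*(1 + 42))*(-12) = ((½)*(-⅙)*43)*(-12) = -43/12*(-12) = 43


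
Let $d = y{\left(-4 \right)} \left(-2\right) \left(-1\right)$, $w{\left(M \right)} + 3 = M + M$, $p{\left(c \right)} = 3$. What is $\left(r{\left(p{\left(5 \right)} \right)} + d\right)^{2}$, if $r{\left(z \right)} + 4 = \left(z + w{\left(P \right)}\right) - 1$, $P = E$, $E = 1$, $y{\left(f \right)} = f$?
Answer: $121$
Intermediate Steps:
$P = 1$
$w{\left(M \right)} = -3 + 2 M$ ($w{\left(M \right)} = -3 + \left(M + M\right) = -3 + 2 M$)
$r{\left(z \right)} = -6 + z$ ($r{\left(z \right)} = -4 + \left(\left(z + \left(-3 + 2 \cdot 1\right)\right) - 1\right) = -4 + \left(\left(z + \left(-3 + 2\right)\right) - 1\right) = -4 + \left(\left(z - 1\right) - 1\right) = -4 + \left(\left(-1 + z\right) - 1\right) = -4 + \left(-2 + z\right) = -6 + z$)
$d = -8$ ($d = \left(-4\right) \left(-2\right) \left(-1\right) = 8 \left(-1\right) = -8$)
$\left(r{\left(p{\left(5 \right)} \right)} + d\right)^{2} = \left(\left(-6 + 3\right) - 8\right)^{2} = \left(-3 - 8\right)^{2} = \left(-11\right)^{2} = 121$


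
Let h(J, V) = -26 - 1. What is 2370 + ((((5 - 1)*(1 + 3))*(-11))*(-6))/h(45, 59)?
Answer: 20978/9 ≈ 2330.9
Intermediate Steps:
h(J, V) = -27
2370 + ((((5 - 1)*(1 + 3))*(-11))*(-6))/h(45, 59) = 2370 + ((((5 - 1)*(1 + 3))*(-11))*(-6))/(-27) = 2370 + (((4*4)*(-11))*(-6))*(-1/27) = 2370 + ((16*(-11))*(-6))*(-1/27) = 2370 - 176*(-6)*(-1/27) = 2370 + 1056*(-1/27) = 2370 - 352/9 = 20978/9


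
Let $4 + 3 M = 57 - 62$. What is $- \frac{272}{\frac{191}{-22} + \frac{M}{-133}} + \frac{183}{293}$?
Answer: $\frac{237827167}{7423741} \approx 32.036$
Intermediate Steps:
$M = -3$ ($M = - \frac{4}{3} + \frac{57 - 62}{3} = - \frac{4}{3} + \frac{1}{3} \left(-5\right) = - \frac{4}{3} - \frac{5}{3} = -3$)
$- \frac{272}{\frac{191}{-22} + \frac{M}{-133}} + \frac{183}{293} = - \frac{272}{\frac{191}{-22} - \frac{3}{-133}} + \frac{183}{293} = - \frac{272}{191 \left(- \frac{1}{22}\right) - - \frac{3}{133}} + 183 \cdot \frac{1}{293} = - \frac{272}{- \frac{191}{22} + \frac{3}{133}} + \frac{183}{293} = - \frac{272}{- \frac{25337}{2926}} + \frac{183}{293} = \left(-272\right) \left(- \frac{2926}{25337}\right) + \frac{183}{293} = \frac{795872}{25337} + \frac{183}{293} = \frac{237827167}{7423741}$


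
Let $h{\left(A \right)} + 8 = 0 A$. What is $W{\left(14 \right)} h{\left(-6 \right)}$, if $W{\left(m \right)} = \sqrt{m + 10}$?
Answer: $- 16 \sqrt{6} \approx -39.192$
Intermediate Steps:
$h{\left(A \right)} = -8$ ($h{\left(A \right)} = -8 + 0 A = -8 + 0 = -8$)
$W{\left(m \right)} = \sqrt{10 + m}$
$W{\left(14 \right)} h{\left(-6 \right)} = \sqrt{10 + 14} \left(-8\right) = \sqrt{24} \left(-8\right) = 2 \sqrt{6} \left(-8\right) = - 16 \sqrt{6}$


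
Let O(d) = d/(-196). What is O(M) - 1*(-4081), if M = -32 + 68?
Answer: 199960/49 ≈ 4080.8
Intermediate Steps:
M = 36
O(d) = -d/196 (O(d) = d*(-1/196) = -d/196)
O(M) - 1*(-4081) = -1/196*36 - 1*(-4081) = -9/49 + 4081 = 199960/49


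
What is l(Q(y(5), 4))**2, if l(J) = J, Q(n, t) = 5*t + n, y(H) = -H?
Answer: 225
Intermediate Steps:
Q(n, t) = n + 5*t
l(Q(y(5), 4))**2 = (-1*5 + 5*4)**2 = (-5 + 20)**2 = 15**2 = 225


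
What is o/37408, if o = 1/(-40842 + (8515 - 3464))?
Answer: -1/1338869728 ≈ -7.4690e-10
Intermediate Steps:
o = -1/35791 (o = 1/(-40842 + 5051) = 1/(-35791) = -1/35791 ≈ -2.7940e-5)
o/37408 = -1/35791/37408 = -1/35791*1/37408 = -1/1338869728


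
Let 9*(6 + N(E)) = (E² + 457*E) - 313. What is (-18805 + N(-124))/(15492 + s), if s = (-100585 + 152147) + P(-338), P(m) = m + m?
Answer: -105452/298701 ≈ -0.35304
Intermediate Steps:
P(m) = 2*m
s = 50886 (s = (-100585 + 152147) + 2*(-338) = 51562 - 676 = 50886)
N(E) = -367/9 + E²/9 + 457*E/9 (N(E) = -6 + ((E² + 457*E) - 313)/9 = -6 + (-313 + E² + 457*E)/9 = -6 + (-313/9 + E²/9 + 457*E/9) = -367/9 + E²/9 + 457*E/9)
(-18805 + N(-124))/(15492 + s) = (-18805 + (-367/9 + (⅑)*(-124)² + (457/9)*(-124)))/(15492 + 50886) = (-18805 + (-367/9 + (⅑)*15376 - 56668/9))/66378 = (-18805 + (-367/9 + 15376/9 - 56668/9))*(1/66378) = (-18805 - 41659/9)*(1/66378) = -210904/9*1/66378 = -105452/298701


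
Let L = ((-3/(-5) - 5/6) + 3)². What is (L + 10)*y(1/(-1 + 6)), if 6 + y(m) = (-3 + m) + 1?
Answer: -206557/1500 ≈ -137.70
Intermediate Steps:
y(m) = -8 + m (y(m) = -6 + ((-3 + m) + 1) = -6 + (-2 + m) = -8 + m)
L = 6889/900 (L = ((-3*(-⅕) - 5*⅙) + 3)² = ((⅗ - ⅚) + 3)² = (-7/30 + 3)² = (83/30)² = 6889/900 ≈ 7.6544)
(L + 10)*y(1/(-1 + 6)) = (6889/900 + 10)*(-8 + 1/(-1 + 6)) = 15889*(-8 + 1/5)/900 = 15889*(-8 + ⅕)/900 = (15889/900)*(-39/5) = -206557/1500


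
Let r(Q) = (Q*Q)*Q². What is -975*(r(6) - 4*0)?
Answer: -1263600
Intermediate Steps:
r(Q) = Q⁴ (r(Q) = Q²*Q² = Q⁴)
-975*(r(6) - 4*0) = -975*(6⁴ - 4*0) = -975*(1296 + 0) = -975*1296 = -1263600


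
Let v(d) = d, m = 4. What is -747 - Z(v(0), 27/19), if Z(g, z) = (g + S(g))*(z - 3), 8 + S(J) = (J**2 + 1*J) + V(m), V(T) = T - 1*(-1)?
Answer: -14283/19 ≈ -751.74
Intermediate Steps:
V(T) = 1 + T (V(T) = T + 1 = 1 + T)
S(J) = -3 + J + J**2 (S(J) = -8 + ((J**2 + 1*J) + (1 + 4)) = -8 + ((J**2 + J) + 5) = -8 + ((J + J**2) + 5) = -8 + (5 + J + J**2) = -3 + J + J**2)
Z(g, z) = (-3 + z)*(-3 + g**2 + 2*g) (Z(g, z) = (g + (-3 + g + g**2))*(z - 3) = (-3 + g**2 + 2*g)*(-3 + z) = (-3 + z)*(-3 + g**2 + 2*g))
-747 - Z(v(0), 27/19) = -747 - (9 - 6*0 - 3*0**2 + 0*(27/19) + (27/19)*(-3 + 0 + 0**2)) = -747 - (9 + 0 - 3*0 + 0*(27*(1/19)) + (27*(1/19))*(-3 + 0 + 0)) = -747 - (9 + 0 + 0 + 0*(27/19) + (27/19)*(-3)) = -747 - (9 + 0 + 0 + 0 - 81/19) = -747 - 1*90/19 = -747 - 90/19 = -14283/19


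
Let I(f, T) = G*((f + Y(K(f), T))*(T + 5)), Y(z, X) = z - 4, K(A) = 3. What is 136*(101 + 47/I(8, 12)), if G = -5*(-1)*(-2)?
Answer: 480572/35 ≈ 13731.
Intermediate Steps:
G = -10 (G = 5*(-2) = -10)
Y(z, X) = -4 + z
I(f, T) = -10*(-1 + f)*(5 + T) (I(f, T) = -10*(f + (-4 + 3))*(T + 5) = -10*(f - 1)*(5 + T) = -10*(-1 + f)*(5 + T))
136*(101 + 47/I(8, 12)) = 136*(101 + 47/(50 - 50*8 + 10*12 - 10*12*8)) = 136*(101 + 47/(50 - 400 + 120 - 960)) = 136*(101 + 47/(-1190)) = 136*(101 + 47*(-1/1190)) = 136*(101 - 47/1190) = 136*(120143/1190) = 480572/35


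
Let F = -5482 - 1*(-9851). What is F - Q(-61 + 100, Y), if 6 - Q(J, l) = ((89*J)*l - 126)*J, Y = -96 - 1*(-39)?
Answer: -7716584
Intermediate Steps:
Y = -57 (Y = -96 + 39 = -57)
Q(J, l) = 6 - J*(-126 + 89*J*l) (Q(J, l) = 6 - ((89*J)*l - 126)*J = 6 - (89*J*l - 126)*J = 6 - (-126 + 89*J*l)*J = 6 - J*(-126 + 89*J*l))
F = 4369 (F = -5482 + 9851 = 4369)
F - Q(-61 + 100, Y) = 4369 - (6 + 126*(-61 + 100) - 89*(-57)*(-61 + 100)²) = 4369 - (6 + 126*39 - 89*(-57)*39²) = 4369 - (6 + 4914 - 89*(-57)*1521) = 4369 - (6 + 4914 + 7716033) = 4369 - 1*7720953 = 4369 - 7720953 = -7716584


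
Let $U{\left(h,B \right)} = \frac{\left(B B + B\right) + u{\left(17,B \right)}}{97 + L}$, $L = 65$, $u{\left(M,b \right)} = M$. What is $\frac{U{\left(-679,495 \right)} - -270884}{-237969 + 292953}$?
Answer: $\frac{44128745}{8907408} \approx 4.9542$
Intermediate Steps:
$U{\left(h,B \right)} = \frac{17}{162} + \frac{B}{162} + \frac{B^{2}}{162}$ ($U{\left(h,B \right)} = \frac{\left(B B + B\right) + 17}{97 + 65} = \frac{\left(B^{2} + B\right) + 17}{162} = \left(\left(B + B^{2}\right) + 17\right) \frac{1}{162} = \left(17 + B + B^{2}\right) \frac{1}{162} = \frac{17}{162} + \frac{B}{162} + \frac{B^{2}}{162}$)
$\frac{U{\left(-679,495 \right)} - -270884}{-237969 + 292953} = \frac{\left(\frac{17}{162} + \frac{1}{162} \cdot 495 + \frac{495^{2}}{162}\right) - -270884}{-237969 + 292953} = \frac{\left(\frac{17}{162} + \frac{55}{18} + \frac{1}{162} \cdot 245025\right) + 270884}{54984} = \left(\left(\frac{17}{162} + \frac{55}{18} + \frac{3025}{2}\right) + 270884\right) \frac{1}{54984} = \left(\frac{245537}{162} + 270884\right) \frac{1}{54984} = \frac{44128745}{162} \cdot \frac{1}{54984} = \frac{44128745}{8907408}$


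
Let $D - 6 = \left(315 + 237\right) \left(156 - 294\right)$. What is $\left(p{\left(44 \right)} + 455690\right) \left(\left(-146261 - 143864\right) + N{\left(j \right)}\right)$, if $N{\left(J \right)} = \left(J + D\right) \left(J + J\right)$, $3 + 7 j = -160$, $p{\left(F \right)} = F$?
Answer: $\frac{72761101818502}{49} \approx 1.4849 \cdot 10^{12}$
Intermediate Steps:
$j = - \frac{163}{7}$ ($j = - \frac{3}{7} + \frac{1}{7} \left(-160\right) = - \frac{3}{7} - \frac{160}{7} = - \frac{163}{7} \approx -23.286$)
$D = -76170$ ($D = 6 + \left(315 + 237\right) \left(156 - 294\right) = 6 + 552 \left(-138\right) = 6 - 76176 = -76170$)
$N{\left(J \right)} = 2 J \left(-76170 + J\right)$ ($N{\left(J \right)} = \left(J - 76170\right) \left(J + J\right) = \left(-76170 + J\right) 2 J = 2 J \left(-76170 + J\right)$)
$\left(p{\left(44 \right)} + 455690\right) \left(\left(-146261 - 143864\right) + N{\left(j \right)}\right) = \left(44 + 455690\right) \left(\left(-146261 - 143864\right) + 2 \left(- \frac{163}{7}\right) \left(-76170 - \frac{163}{7}\right)\right) = 455734 \left(-290125 + 2 \left(- \frac{163}{7}\right) \left(- \frac{533353}{7}\right)\right) = 455734 \left(-290125 + \frac{173873078}{49}\right) = 455734 \cdot \frac{159656953}{49} = \frac{72761101818502}{49}$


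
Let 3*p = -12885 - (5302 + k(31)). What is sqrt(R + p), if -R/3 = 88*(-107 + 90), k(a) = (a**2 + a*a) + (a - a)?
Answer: I*sqrt(2215) ≈ 47.064*I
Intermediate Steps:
k(a) = 2*a**2 (k(a) = (a**2 + a**2) + 0 = 2*a**2 + 0 = 2*a**2)
R = 4488 (R = -264*(-107 + 90) = -264*(-17) = -3*(-1496) = 4488)
p = -6703 (p = (-12885 - (5302 + 2*31**2))/3 = (-12885 - (5302 + 2*961))/3 = (-12885 - (5302 + 1922))/3 = (-12885 - 1*7224)/3 = (-12885 - 7224)/3 = (1/3)*(-20109) = -6703)
sqrt(R + p) = sqrt(4488 - 6703) = sqrt(-2215) = I*sqrt(2215)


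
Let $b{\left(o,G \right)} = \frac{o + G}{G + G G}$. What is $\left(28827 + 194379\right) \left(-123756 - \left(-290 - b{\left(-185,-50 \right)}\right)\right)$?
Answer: $- \frac{6751801484361}{245} \approx -2.7558 \cdot 10^{10}$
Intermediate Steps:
$b{\left(o,G \right)} = \frac{G + o}{G + G^{2}}$
$\left(28827 + 194379\right) \left(-123756 - \left(-290 - b{\left(-185,-50 \right)}\right)\right) = \left(28827 + 194379\right) \left(-123756 + \left(\left(\frac{-50 - 185}{\left(-50\right) \left(1 - 50\right)} + 50140\right) - 49850\right)\right) = 223206 \left(-123756 + \left(\left(\left(- \frac{1}{50}\right) \frac{1}{-49} \left(-235\right) + 50140\right) + \left(-64143 + 14293\right)\right)\right) = 223206 \left(-123756 - \left(-290 + \frac{47}{490}\right)\right) = 223206 \left(-123756 + \left(\left(- \frac{47}{490} + 50140\right) - 49850\right)\right) = 223206 \left(-123756 + \left(\frac{24568553}{490} - 49850\right)\right) = 223206 \left(-123756 + \frac{142053}{490}\right) = 223206 \left(- \frac{60498387}{490}\right) = - \frac{6751801484361}{245}$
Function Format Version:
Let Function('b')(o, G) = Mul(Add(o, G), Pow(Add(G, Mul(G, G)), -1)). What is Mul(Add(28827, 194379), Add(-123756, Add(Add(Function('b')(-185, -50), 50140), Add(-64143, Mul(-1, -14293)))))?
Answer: Rational(-6751801484361, 245) ≈ -2.7558e+10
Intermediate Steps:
Function('b')(o, G) = Mul(Pow(Add(G, Pow(G, 2)), -1), Add(G, o)) (Function('b')(o, G) = Mul(Add(G, o), Pow(Add(G, Pow(G, 2)), -1)) = Mul(Pow(Add(G, Pow(G, 2)), -1), Add(G, o)))
Mul(Add(28827, 194379), Add(-123756, Add(Add(Function('b')(-185, -50), 50140), Add(-64143, Mul(-1, -14293))))) = Mul(Add(28827, 194379), Add(-123756, Add(Add(Mul(Pow(-50, -1), Pow(Add(1, -50), -1), Add(-50, -185)), 50140), Add(-64143, Mul(-1, -14293))))) = Mul(223206, Add(-123756, Add(Add(Mul(Rational(-1, 50), Pow(-49, -1), -235), 50140), Add(-64143, 14293)))) = Mul(223206, Add(-123756, Add(Add(Mul(Rational(-1, 50), Rational(-1, 49), -235), 50140), -49850))) = Mul(223206, Add(-123756, Add(Add(Rational(-47, 490), 50140), -49850))) = Mul(223206, Add(-123756, Add(Rational(24568553, 490), -49850))) = Mul(223206, Add(-123756, Rational(142053, 490))) = Mul(223206, Rational(-60498387, 490)) = Rational(-6751801484361, 245)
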